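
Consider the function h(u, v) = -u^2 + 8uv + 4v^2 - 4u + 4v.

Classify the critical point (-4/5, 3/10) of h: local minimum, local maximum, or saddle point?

The Hessian of h is constant: H = [[-2, 8], [8, 8]].
det(H) = (-2)·8 − 8² = -80.
Since det(H) < 0, H is indefinite and the critical point is a saddle point.

saddle point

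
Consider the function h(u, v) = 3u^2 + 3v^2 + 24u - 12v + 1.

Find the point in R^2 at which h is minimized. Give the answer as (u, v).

(-4, 2)

h(u,v) separates as P(u) + Q(v) + 1, so its minimum is min P + min Q + 1.
P'(u) = 6u + 24 vanishes at u ∈ {-4}; Q'(v) = 6v - 12 vanishes at v ∈ {2}.
Local minima of P (where P''>0): P(-4)=-48. Local minima of Q: Q(2)=-12.
So the global minimum of h is P(-4) + Q(2) + 1 = -48 − 12 + 1 = -59, attained at (-4, 2).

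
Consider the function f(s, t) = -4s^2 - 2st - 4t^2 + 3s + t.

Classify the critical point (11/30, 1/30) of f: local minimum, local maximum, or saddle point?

The Hessian of f is constant: H = [[-8, -2], [-2, -8]].
det(H) = (-8)·(-8) − (-2)² = 60.
det(H) > 0 and tr(H) = -16 < 0, so H is negative definite and the point is a local maximum.

local maximum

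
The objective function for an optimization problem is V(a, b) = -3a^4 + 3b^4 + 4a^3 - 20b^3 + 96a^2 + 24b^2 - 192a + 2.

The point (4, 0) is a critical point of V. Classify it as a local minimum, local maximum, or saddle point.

The mixed partial ∂²V/∂a∂b is 0, so the Hessian at any point is diag(V_aa, V_bb) = diag(12(-3a^2 + 2a + 16), 12(3b^2 - 10b + 4)).
At (4, 0): H = diag(-288, 48).
The eigenvalues have opposite signs, so H is indefinite: a saddle point.

saddle point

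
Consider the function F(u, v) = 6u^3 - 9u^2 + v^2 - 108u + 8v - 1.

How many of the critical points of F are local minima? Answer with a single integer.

F separates as a function of u plus a function of v, so ∇F=0 decouples.
∂F/∂u = 18(u - 3)(u + 2) = 0 at u ∈ {-2, 3}; ∂F/∂v = 2(v + 4) = 0 at v ∈ {-4}.
The Hessian is diagonal: diag(F_uu, F_vv). Second derivatives: F_uu(-2)=-90, F_uu(3)=90; F_vv(-4)=2.
Local minima occur where both diagonal entries positive: (3, -4). Count: 1.

1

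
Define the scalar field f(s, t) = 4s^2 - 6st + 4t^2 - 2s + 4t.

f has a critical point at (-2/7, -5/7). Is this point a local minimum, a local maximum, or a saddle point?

local minimum

The Hessian of f is constant: H = [[8, -6], [-6, 8]].
det(H) = 8·8 − (-6)² = 28.
det(H) > 0 and tr(H) = 16 > 0, so H is positive definite and the point is a local minimum.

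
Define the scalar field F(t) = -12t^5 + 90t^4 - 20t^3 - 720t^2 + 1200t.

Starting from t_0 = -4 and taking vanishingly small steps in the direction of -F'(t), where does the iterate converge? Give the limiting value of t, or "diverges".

-2

F'(t) = -60(t - 5)(t - 2)(t - 1)(t + 2), so F'(-4) = -32400.
Gradient descent moves in the -F' direction, i.e. t is increasing.
The nearest critical point in that direction is t = -2, where F'' = 5040 > 0 (a local minimum). The iterate converges there.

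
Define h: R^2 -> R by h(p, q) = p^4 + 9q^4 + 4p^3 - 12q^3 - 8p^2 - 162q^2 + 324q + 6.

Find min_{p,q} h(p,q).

-1499

h(p,q) separates as A(p) + B(q) + 6, so its minimum is min A + min B + 6.
A'(p) = 4p(p - 1)(p + 4) vanishes at p ∈ {-4, 0, 1}; B'(q) = 36(q - 3)(q - 1)(q + 3) vanishes at q ∈ {-3, 1, 3}.
Local minima of A (where A''>0): A(-4)=-128, A(1)=-3. Local minima of B: B(-3)=-1377, B(3)=-81.
So the global minimum of h is A(-4) + B(-3) + 6 = -128 − 1377 + 6 = -1499, attained at (-4, -3).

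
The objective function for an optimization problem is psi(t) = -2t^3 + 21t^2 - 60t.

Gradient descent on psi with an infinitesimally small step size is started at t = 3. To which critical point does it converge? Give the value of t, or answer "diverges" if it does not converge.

2

psi'(t) = -6(t - 5)(t - 2), so psi'(3) = 12.
Gradient descent moves in the -psi' direction, i.e. t is decreasing.
The nearest critical point in that direction is t = 2, where psi'' = 18 > 0 (a local minimum). The iterate converges there.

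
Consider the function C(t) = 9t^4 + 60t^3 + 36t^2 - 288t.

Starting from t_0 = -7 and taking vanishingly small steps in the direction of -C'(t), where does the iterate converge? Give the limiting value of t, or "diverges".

-4

C'(t) = 36(t - 1)(t + 2)(t + 4), so C'(-7) = -4320.
Gradient descent moves in the -C' direction, i.e. t is increasing.
The nearest critical point in that direction is t = -4, where C'' = 360 > 0 (a local minimum). The iterate converges there.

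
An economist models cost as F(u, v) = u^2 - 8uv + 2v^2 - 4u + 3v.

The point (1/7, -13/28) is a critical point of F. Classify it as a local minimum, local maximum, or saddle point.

The Hessian of F is constant: H = [[2, -8], [-8, 4]].
det(H) = 2·4 − (-8)² = -56.
Since det(H) < 0, H is indefinite and the critical point is a saddle point.

saddle point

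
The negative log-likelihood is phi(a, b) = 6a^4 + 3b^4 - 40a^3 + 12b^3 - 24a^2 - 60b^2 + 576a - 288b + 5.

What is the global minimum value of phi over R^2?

phi(a,b) separates as P(a) + Q(b) + 5, so its minimum is min P + min Q + 5.
P'(a) = 24(a - 4)(a - 3)(a + 2) vanishes at a ∈ {-2, 3, 4}; Q'(b) = 12(b - 3)(b + 2)(b + 4) vanishes at b ∈ {-4, -2, 3}.
Local minima of P (where P''>0): P(-2)=-832, P(4)=896. Local minima of Q: Q(-4)=192, Q(3)=-837.
So the global minimum of phi is P(-2) + Q(3) + 5 = -832 − 837 + 5 = -1664, attained at (-2, 3).

-1664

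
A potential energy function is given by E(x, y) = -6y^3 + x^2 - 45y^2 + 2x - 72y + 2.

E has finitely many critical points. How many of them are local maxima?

E separates as a function of x plus a function of y, so ∇E=0 decouples.
∂E/∂x = 2(x + 1) = 0 at x ∈ {-1}; ∂E/∂y = -18(y + 1)(y + 4) = 0 at y ∈ {-4, -1}.
The Hessian is diagonal: diag(E_xx, E_yy). Second derivatives: E_xx(-1)=2; E_yy(-4)=54, E_yy(-1)=-54.
Local maxima occur where both diagonal entries negative: none. Count: 0.

0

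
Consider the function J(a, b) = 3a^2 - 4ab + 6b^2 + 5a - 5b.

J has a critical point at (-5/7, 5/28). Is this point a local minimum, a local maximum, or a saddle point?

The Hessian of J is constant: H = [[6, -4], [-4, 12]].
det(H) = 6·12 − (-4)² = 56.
det(H) > 0 and tr(H) = 18 > 0, so H is positive definite and the point is a local minimum.

local minimum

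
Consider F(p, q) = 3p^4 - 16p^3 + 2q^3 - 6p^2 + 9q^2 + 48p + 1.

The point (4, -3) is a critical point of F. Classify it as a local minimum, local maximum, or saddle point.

The mixed partial ∂²F/∂p∂q is 0, so the Hessian at any point is diag(F_pp, F_qq) = diag(12(3p^2 - 8p - 1), 6(2q + 3)).
At (4, -3): H = diag(180, -18).
The eigenvalues have opposite signs, so H is indefinite: a saddle point.

saddle point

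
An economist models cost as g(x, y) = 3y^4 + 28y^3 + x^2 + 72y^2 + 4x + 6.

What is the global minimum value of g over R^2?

g(x,y) separates as P(x) + Q(y) + 6, so its minimum is min P + min Q + 6.
P'(x) = 2x + 4 vanishes at x ∈ {-2}; Q'(y) = 12y(y + 3)(y + 4) vanishes at y ∈ {-4, -3, 0}.
Local minima of P (where P''>0): P(-2)=-4. Local minima of Q: Q(-4)=128, Q(0)=0.
So the global minimum of g is P(-2) + Q(0) + 6 = -4 + 0 + 6 = 2, attained at (-2, 0).

2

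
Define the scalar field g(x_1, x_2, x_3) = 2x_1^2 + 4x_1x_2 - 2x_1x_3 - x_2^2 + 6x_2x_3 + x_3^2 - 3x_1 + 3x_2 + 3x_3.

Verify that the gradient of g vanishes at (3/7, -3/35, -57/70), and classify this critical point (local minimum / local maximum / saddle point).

∇g = (4x_1 + 4x_2 - 2x_3 - 3, 4x_1 - 2x_2 + 6x_3 + 3, -2x_1 + 6x_2 + 2x_3 + 3); substituting (3/7, -3/35, -57/70) gives ∇g = (0, 0, 0), so (3/7, -3/35, -57/70) is indeed a critical point.
The Hessian is constant: H = [[4, 4, -2], [4, -2, 6], [-2, 6, 2]].
Leading principal minors: Δ₁ = 4, Δ₂ = -24, Δ₃ = -280.
The minors fit neither the all-positive nor the alternating-sign pattern, so H is indefinite: a saddle point.

saddle point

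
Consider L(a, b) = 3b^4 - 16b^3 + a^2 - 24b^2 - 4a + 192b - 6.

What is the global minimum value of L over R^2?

-314

L(a,b) separates as P(a) + Q(b) − 6, so its minimum is min P + min Q − 6.
P'(a) = 2a - 4 vanishes at a ∈ {2}; Q'(b) = 12(b - 4)(b - 2)(b + 2) vanishes at b ∈ {-2, 2, 4}.
Local minima of P (where P''>0): P(2)=-4. Local minima of Q: Q(-2)=-304, Q(4)=128.
So the global minimum of L is P(2) + Q(-2) − 6 = -4 − 304 − 6 = -314, attained at (2, -2).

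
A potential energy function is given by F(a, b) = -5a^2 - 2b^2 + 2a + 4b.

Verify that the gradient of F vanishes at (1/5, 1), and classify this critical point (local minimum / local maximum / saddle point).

∇F = (-10a + 2, -4b + 4); substituting (1/5, 1) gives ∇F = (0, 0), so (1/5, 1) is indeed a critical point.
The Hessian of F is constant: H = [[-10, 0], [0, -4]].
det(H) = (-10)·(-4) − 0² = 40.
det(H) > 0 and tr(H) = -14 < 0, so H is negative definite and the point is a local maximum.

local maximum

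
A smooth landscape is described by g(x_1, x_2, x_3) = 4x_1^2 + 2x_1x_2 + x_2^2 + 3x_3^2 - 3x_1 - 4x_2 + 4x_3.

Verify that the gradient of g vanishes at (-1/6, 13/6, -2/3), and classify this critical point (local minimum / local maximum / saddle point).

∇g = (8x_1 + 2x_2 - 3, 2x_1 + 2x_2 - 4, 6x_3 + 4); substituting (-1/6, 13/6, -2/3) gives ∇g = (0, 0, 0), so (-1/6, 13/6, -2/3) is indeed a critical point.
The Hessian is constant: H = [[8, 2, 0], [2, 2, 0], [0, 0, 6]].
Leading principal minors: Δ₁ = 8, Δ₂ = 12, Δ₃ = 72.
All leading minors are positive, so H is positive definite: a local minimum.

local minimum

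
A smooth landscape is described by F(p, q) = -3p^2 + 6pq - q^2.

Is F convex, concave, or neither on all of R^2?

F is quadratic, so its Hessian is the constant matrix H = [[-6, 6], [6, -2]].
det(H) = -24, tr(H) = -8.
det(H) < 0, so H is indefinite: neither convex nor concave.

neither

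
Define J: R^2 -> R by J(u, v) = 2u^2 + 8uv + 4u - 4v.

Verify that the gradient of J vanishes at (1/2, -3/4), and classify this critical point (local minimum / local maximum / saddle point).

∇J = (4u + 8v + 4, 8u - 4); substituting (1/2, -3/4) gives ∇J = (0, 0), so (1/2, -3/4) is indeed a critical point.
The Hessian of J is constant: H = [[4, 8], [8, 0]].
det(H) = 4·0 − 8² = -64.
Since det(H) < 0, H is indefinite and the critical point is a saddle point.

saddle point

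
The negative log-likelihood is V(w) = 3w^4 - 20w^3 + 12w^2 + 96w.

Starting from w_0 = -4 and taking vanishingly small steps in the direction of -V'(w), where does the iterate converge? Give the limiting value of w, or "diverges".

-1

V'(w) = 12(w - 4)(w - 2)(w + 1), so V'(-4) = -1728.
Gradient descent moves in the -V' direction, i.e. w is increasing.
The nearest critical point in that direction is w = -1, where V'' = 180 > 0 (a local minimum). The iterate converges there.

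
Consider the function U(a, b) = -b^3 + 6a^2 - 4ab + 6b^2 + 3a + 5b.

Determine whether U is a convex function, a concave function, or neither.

neither

The term -b^3 is cubic, so the Hessian is not constant.
∂²U/∂b² = -6b + 12, which takes both signs as b varies (negative for sufficiently large b). A diagonal entry of the Hessian changing sign means the Hessian is neither positive- nor negative-semidefinite on all of R^2.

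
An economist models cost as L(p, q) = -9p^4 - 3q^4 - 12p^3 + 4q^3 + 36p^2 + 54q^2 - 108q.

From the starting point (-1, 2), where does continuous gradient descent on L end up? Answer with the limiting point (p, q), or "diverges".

(0, 1)

L is separable, so gradient descent decouples: p follows -∂L/∂p, q follows -∂L/∂q.
∂L/∂p = -36p(p - 1)(p + 2); at p=-1 this is -72, so p increases.
∂L/∂q = -12(q - 3)(q - 1)(q + 3); at q=2 this is 60, so q decreases.
p converges to its nearest critical value 0 (a local min of the p-part); q converges to 1. The iterate converges to (0, 1).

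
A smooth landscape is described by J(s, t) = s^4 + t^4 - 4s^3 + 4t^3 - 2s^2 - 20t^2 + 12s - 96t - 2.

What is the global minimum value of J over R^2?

-290

J(s,t) separates as P(s) + Q(t) − 2, so its minimum is min P + min Q − 2.
P'(s) = 4(s - 3)(s - 1)(s + 1) vanishes at s ∈ {-1, 1, 3}; Q'(t) = 4(t - 3)(t + 2)(t + 4) vanishes at t ∈ {-4, -2, 3}.
Local minima of P (where P''>0): P(-1)=-9, P(3)=-9. Local minima of Q: Q(-4)=64, Q(3)=-279.
So the global minimum of J is P(-1) + Q(3) − 2 = -9 − 279 − 2 = -290, attained at (-1, 3).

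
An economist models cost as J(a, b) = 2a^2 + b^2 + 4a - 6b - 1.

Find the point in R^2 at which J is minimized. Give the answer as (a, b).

J(a,b) separates as P(a) + Q(b) − 1, so its minimum is min P + min Q − 1.
P'(a) = 4a + 4 vanishes at a ∈ {-1}; Q'(b) = 2b - 6 vanishes at b ∈ {3}.
Local minima of P (where P''>0): P(-1)=-2. Local minima of Q: Q(3)=-9.
So the global minimum of J is P(-1) + Q(3) − 1 = -2 − 9 − 1 = -12, attained at (-1, 3).

(-1, 3)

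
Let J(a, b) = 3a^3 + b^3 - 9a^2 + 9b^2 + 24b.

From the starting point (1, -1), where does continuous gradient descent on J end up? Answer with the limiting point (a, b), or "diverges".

J is separable, so gradient descent decouples: a follows -∂J/∂a, b follows -∂J/∂b.
∂J/∂a = 9a(a - 2); at a=1 this is -9, so a increases.
∂J/∂b = 3(b + 2)(b + 4); at b=-1 this is 9, so b decreases.
a converges to its nearest critical value 2 (a local min of the a-part); b converges to -2. The iterate converges to (2, -2).

(2, -2)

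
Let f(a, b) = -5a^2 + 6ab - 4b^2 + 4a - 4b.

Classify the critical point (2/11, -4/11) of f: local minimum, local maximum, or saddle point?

The Hessian of f is constant: H = [[-10, 6], [6, -8]].
det(H) = (-10)·(-8) − 6² = 44.
det(H) > 0 and tr(H) = -18 < 0, so H is negative definite and the point is a local maximum.

local maximum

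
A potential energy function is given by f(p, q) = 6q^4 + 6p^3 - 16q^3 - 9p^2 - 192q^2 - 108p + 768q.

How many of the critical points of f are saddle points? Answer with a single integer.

f separates as a function of p plus a function of q, so ∇f=0 decouples.
∂f/∂p = 18(p - 3)(p + 2) = 0 at p ∈ {-2, 3}; ∂f/∂q = 24(q - 4)(q - 2)(q + 4) = 0 at q ∈ {-4, 2, 4}.
The Hessian is diagonal: diag(f_pp, f_qq). Second derivatives: f_pp(-2)=-90, f_pp(3)=90; f_qq(-4)=1152, f_qq(2)=-288, f_qq(4)=384.
Saddle points occur where the two diagonal entries have opposite signs: (-2, -4), (-2, 4), (3, 2). Count: 3.

3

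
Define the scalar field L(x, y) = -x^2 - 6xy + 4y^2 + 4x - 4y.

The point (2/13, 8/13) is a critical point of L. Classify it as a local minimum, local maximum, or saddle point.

saddle point

The Hessian of L is constant: H = [[-2, -6], [-6, 8]].
det(H) = (-2)·8 − (-6)² = -52.
Since det(H) < 0, H is indefinite and the critical point is a saddle point.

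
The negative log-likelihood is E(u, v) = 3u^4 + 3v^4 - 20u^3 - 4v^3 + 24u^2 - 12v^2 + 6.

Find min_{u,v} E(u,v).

-154

E(u,v) separates as P(u) + Q(v) + 6, so its minimum is min P + min Q + 6.
P'(u) = 12u(u - 4)(u - 1) vanishes at u ∈ {0, 1, 4}; Q'(v) = 12v(v - 2)(v + 1) vanishes at v ∈ {-1, 0, 2}.
Local minima of P (where P''>0): P(0)=0, P(4)=-128. Local minima of Q: Q(-1)=-5, Q(2)=-32.
So the global minimum of E is P(4) + Q(2) + 6 = -128 − 32 + 6 = -154, attained at (4, 2).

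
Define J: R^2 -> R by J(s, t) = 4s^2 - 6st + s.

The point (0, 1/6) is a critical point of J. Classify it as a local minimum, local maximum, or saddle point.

saddle point

The Hessian of J is constant: H = [[8, -6], [-6, 0]].
det(H) = 8·0 − (-6)² = -36.
Since det(H) < 0, H is indefinite and the critical point is a saddle point.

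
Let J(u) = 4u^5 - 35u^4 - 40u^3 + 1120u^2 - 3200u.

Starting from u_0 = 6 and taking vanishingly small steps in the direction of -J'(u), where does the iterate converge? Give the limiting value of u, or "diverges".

5

J'(u) = 20(u - 5)(u - 4)(u - 2)(u + 4), so J'(6) = 1600.
Gradient descent moves in the -J' direction, i.e. u is decreasing.
The nearest critical point in that direction is u = 5, where J'' = 540 > 0 (a local minimum). The iterate converges there.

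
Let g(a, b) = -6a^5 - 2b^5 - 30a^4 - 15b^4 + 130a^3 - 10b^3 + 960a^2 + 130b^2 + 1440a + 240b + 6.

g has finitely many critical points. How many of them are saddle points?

8

g separates as a function of a plus a function of b, so ∇g=0 decouples.
∂g/∂a = -30(a - 4)(a + 1)(a + 3)(a + 4) = 0 at a ∈ {-4, -3, -1, 4}; ∂g/∂b = -10(b - 2)(b + 1)(b + 3)(b + 4) = 0 at b ∈ {-4, -3, -1, 2}.
The Hessian is diagonal: diag(g_aa, g_bb). Second derivatives: g_aa(-4)=720, g_aa(-3)=-420, g_aa(-1)=900, g_aa(4)=-8400; g_bb(-4)=180, g_bb(-3)=-100, g_bb(-1)=180, g_bb(2)=-900.
Saddle points occur where the two diagonal entries have opposite signs: (-4, -3), (-4, 2), (-3, -4), (-3, -1), (-1, -3), (-1, 2), (4, -4), (4, -1). Count: 8.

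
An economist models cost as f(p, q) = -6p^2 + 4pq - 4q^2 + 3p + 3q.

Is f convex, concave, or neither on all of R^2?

concave

f is quadratic, so its Hessian is the constant matrix H = [[-12, 4], [4, -8]].
det(H) = 80, tr(H) = -20.
det(H) > 0 and tr(H) < 0, so H is negative definite everywhere: concave.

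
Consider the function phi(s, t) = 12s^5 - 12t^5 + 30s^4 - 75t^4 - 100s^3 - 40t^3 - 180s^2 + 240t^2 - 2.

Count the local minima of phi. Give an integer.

4

phi separates as a function of s plus a function of t, so ∇phi=0 decouples.
∂phi/∂s = 60s(s - 2)(s + 1)(s + 3) = 0 at s ∈ {-3, -1, 0, 2}; ∂phi/∂t = -60t(t - 1)(t + 2)(t + 4) = 0 at t ∈ {-4, -2, 0, 1}.
The Hessian is diagonal: diag(phi_ss, phi_tt). Second derivatives: phi_ss(-3)=-1800, phi_ss(-1)=360, phi_ss(0)=-360, phi_ss(2)=1800; phi_tt(-4)=2400, phi_tt(-2)=-720, phi_tt(0)=480, phi_tt(1)=-900.
Local minima occur where both diagonal entries positive: (-1, -4), (-1, 0), (2, -4), (2, 0). Count: 4.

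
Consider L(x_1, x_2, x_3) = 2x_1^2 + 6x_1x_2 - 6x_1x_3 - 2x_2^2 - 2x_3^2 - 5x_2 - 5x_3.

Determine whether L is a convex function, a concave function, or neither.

L is quadratic, so its Hessian is the constant matrix H = [[4, 6, -6], [6, -4, 0], [-6, 0, -4]].
Leading principal minors: 4, -52, 352.
Neither pattern holds ⇒ H is indefinite ⇒ neither convex nor concave.

neither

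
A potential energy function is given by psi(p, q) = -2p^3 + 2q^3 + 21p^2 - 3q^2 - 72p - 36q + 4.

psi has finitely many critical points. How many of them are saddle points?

2

psi separates as a function of p plus a function of q, so ∇psi=0 decouples.
∂psi/∂p = -6(p - 4)(p - 3) = 0 at p ∈ {3, 4}; ∂psi/∂q = 6(q - 3)(q + 2) = 0 at q ∈ {-2, 3}.
The Hessian is diagonal: diag(psi_pp, psi_qq). Second derivatives: psi_pp(3)=6, psi_pp(4)=-6; psi_qq(-2)=-30, psi_qq(3)=30.
Saddle points occur where the two diagonal entries have opposite signs: (3, -2), (4, 3). Count: 2.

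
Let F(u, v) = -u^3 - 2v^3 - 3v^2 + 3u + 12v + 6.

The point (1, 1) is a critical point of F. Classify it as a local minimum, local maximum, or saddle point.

The mixed partial ∂²F/∂u∂v is 0, so the Hessian at any point is diag(F_uu, F_vv) = diag(-6u, -6(2v + 1)).
At (1, 1): H = diag(-6, -18).
Both eigenvalues are negative, so H is negative definite: a local maximum.

local maximum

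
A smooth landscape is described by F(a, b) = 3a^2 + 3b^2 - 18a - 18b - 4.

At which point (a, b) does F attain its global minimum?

(3, 3)

F(a,b) separates as P(a) + Q(b) − 4, so its minimum is min P + min Q − 4.
P'(a) = 6a - 18 vanishes at a ∈ {3}; Q'(b) = 6b - 18 vanishes at b ∈ {3}.
Local minima of P (where P''>0): P(3)=-27. Local minima of Q: Q(3)=-27.
So the global minimum of F is P(3) + Q(3) − 4 = -27 − 27 − 4 = -58, attained at (3, 3).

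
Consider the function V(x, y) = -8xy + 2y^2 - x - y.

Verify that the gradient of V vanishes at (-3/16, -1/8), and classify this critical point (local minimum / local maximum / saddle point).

saddle point

∇V = (-8y - 1, -8x + 4y - 1); substituting (-3/16, -1/8) gives ∇V = (0, 0), so (-3/16, -1/8) is indeed a critical point.
The Hessian of V is constant: H = [[0, -8], [-8, 4]].
det(H) = 0·4 − (-8)² = -64.
Since det(H) < 0, H is indefinite and the critical point is a saddle point.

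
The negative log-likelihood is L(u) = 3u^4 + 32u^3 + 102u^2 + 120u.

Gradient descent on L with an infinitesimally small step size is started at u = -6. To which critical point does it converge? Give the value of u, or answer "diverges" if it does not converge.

-5

L'(u) = 12(u + 1)(u + 2)(u + 5), so L'(-6) = -240.
Gradient descent moves in the -L' direction, i.e. u is increasing.
The nearest critical point in that direction is u = -5, where L'' = 144 > 0 (a local minimum). The iterate converges there.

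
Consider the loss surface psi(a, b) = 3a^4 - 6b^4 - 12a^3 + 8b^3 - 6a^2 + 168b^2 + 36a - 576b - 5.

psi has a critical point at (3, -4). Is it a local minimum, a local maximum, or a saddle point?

The mixed partial ∂²psi/∂a∂b is 0, so the Hessian at any point is diag(psi_aa, psi_bb) = diag(12(3a^2 - 6a - 1), 24(-3b^2 + 2b + 14)).
At (3, -4): H = diag(96, -1008).
The eigenvalues have opposite signs, so H is indefinite: a saddle point.

saddle point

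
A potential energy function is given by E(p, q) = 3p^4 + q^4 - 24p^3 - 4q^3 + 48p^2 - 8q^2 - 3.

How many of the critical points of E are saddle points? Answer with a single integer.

4

E separates as a function of p plus a function of q, so ∇E=0 decouples.
∂E/∂p = 12p(p - 4)(p - 2) = 0 at p ∈ {0, 2, 4}; ∂E/∂q = 4q(q - 4)(q + 1) = 0 at q ∈ {-1, 0, 4}.
The Hessian is diagonal: diag(E_pp, E_qq). Second derivatives: E_pp(0)=96, E_pp(2)=-48, E_pp(4)=96; E_qq(-1)=20, E_qq(0)=-16, E_qq(4)=80.
Saddle points occur where the two diagonal entries have opposite signs: (0, 0), (2, -1), (2, 4), (4, 0). Count: 4.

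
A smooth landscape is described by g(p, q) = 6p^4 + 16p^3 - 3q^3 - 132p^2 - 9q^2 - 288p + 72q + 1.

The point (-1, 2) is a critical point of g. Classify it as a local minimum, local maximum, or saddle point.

local maximum

The mixed partial ∂²g/∂p∂q is 0, so the Hessian at any point is diag(g_pp, g_qq) = diag(24(3p^2 + 4p - 11), -18(q + 1)).
At (-1, 2): H = diag(-288, -54).
Both eigenvalues are negative, so H is negative definite: a local maximum.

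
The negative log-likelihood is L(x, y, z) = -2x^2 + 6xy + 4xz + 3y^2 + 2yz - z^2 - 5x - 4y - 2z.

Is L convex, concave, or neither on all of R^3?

neither

L is quadratic, so its Hessian is the constant matrix H = [[-4, 6, 4], [6, 6, 2], [4, 2, -2]].
Leading principal minors: -4, -60, 136.
Neither pattern holds ⇒ H is indefinite ⇒ neither convex nor concave.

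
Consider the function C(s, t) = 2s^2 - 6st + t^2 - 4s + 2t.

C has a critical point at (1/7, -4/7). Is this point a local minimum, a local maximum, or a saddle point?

The Hessian of C is constant: H = [[4, -6], [-6, 2]].
det(H) = 4·2 − (-6)² = -28.
Since det(H) < 0, H is indefinite and the critical point is a saddle point.

saddle point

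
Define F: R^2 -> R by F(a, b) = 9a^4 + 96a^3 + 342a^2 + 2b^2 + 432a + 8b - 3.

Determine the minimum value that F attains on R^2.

F(a,b) separates as P(a) + Q(b) − 3, so its minimum is min P + min Q − 3.
P'(a) = 36(a + 1)(a + 3)(a + 4) vanishes at a ∈ {-4, -3, -1}; Q'(b) = 4b + 8 vanishes at b ∈ {-2}.
Local minima of P (where P''>0): P(-4)=-96, P(-1)=-177. Local minima of Q: Q(-2)=-8.
So the global minimum of F is P(-1) + Q(-2) − 3 = -177 − 8 − 3 = -188, attained at (-1, -2).

-188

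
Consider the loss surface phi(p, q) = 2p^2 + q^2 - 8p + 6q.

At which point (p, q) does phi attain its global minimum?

(2, -3)

phi(p,q) separates as A(p) + B(q), so its minimum is min A + min B.
A'(p) = 4p - 8 vanishes at p ∈ {2}; B'(q) = 2q + 6 vanishes at q ∈ {-3}.
Local minima of A (where A''>0): A(2)=-8. Local minima of B: B(-3)=-9.
So the global minimum of phi is A(2) + B(-3) = -8 − 9 = -17, attained at (2, -3).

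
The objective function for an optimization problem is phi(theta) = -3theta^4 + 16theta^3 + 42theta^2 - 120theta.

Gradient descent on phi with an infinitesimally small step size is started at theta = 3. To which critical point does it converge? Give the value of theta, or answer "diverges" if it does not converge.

1

phi'(theta) = -12(theta - 5)(theta - 1)(theta + 2), so phi'(3) = 240.
Gradient descent moves in the -phi' direction, i.e. theta is decreasing.
The nearest critical point in that direction is theta = 1, where phi'' = 144 > 0 (a local minimum). The iterate converges there.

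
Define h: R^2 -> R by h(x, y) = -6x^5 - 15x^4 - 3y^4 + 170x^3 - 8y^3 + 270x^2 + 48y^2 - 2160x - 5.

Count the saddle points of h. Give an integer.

h separates as a function of x plus a function of y, so ∇h=0 decouples.
∂h/∂x = -30(x - 3)(x - 2)(x + 3)(x + 4) = 0 at x ∈ {-4, -3, 2, 3}; ∂h/∂y = -12y(y - 2)(y + 4) = 0 at y ∈ {-4, 0, 2}.
The Hessian is diagonal: diag(h_xx, h_yy). Second derivatives: h_xx(-4)=1260, h_xx(-3)=-900, h_xx(2)=900, h_xx(3)=-1260; h_yy(-4)=-288, h_yy(0)=96, h_yy(2)=-144.
Saddle points occur where the two diagonal entries have opposite signs: (-4, -4), (-4, 2), (-3, 0), (2, -4), (2, 2), (3, 0). Count: 6.

6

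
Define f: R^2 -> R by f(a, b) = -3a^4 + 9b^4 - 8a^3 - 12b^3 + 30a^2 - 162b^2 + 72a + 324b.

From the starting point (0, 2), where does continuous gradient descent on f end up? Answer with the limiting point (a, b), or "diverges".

f is separable, so gradient descent decouples: a follows -∂f/∂a, b follows -∂f/∂b.
∂f/∂a = -12(a - 2)(a + 1)(a + 3); at a=0 this is 72, so a decreases.
∂f/∂b = 36(b - 3)(b - 1)(b + 3); at b=2 this is -180, so b increases.
a converges to its nearest critical value -1 (a local min of the a-part); b converges to 3. The iterate converges to (-1, 3).

(-1, 3)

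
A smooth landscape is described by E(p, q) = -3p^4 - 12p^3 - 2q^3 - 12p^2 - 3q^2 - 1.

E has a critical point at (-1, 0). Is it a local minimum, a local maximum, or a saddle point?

saddle point

The mixed partial ∂²E/∂p∂q is 0, so the Hessian at any point is diag(E_pp, E_qq) = diag(-12(3p^2 + 6p + 2), -6(2q + 1)).
At (-1, 0): H = diag(12, -6).
The eigenvalues have opposite signs, so H is indefinite: a saddle point.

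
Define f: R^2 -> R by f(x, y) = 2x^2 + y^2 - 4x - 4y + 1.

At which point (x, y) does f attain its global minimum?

(1, 2)

f(x,y) separates as P(x) + Q(y) + 1, so its minimum is min P + min Q + 1.
P'(x) = 4x - 4 vanishes at x ∈ {1}; Q'(y) = 2y - 4 vanishes at y ∈ {2}.
Local minima of P (where P''>0): P(1)=-2. Local minima of Q: Q(2)=-4.
So the global minimum of f is P(1) + Q(2) + 1 = -2 − 4 + 1 = -5, attained at (1, 2).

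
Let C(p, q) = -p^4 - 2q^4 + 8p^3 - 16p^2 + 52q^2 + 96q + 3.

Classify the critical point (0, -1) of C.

The mixed partial ∂²C/∂p∂q is 0, so the Hessian at any point is diag(C_pp, C_qq) = diag(4(-3p^2 + 12p - 8), 8(-3q^2 + 13)).
At (0, -1): H = diag(-32, 80).
The eigenvalues have opposite signs, so H is indefinite: a saddle point.

saddle point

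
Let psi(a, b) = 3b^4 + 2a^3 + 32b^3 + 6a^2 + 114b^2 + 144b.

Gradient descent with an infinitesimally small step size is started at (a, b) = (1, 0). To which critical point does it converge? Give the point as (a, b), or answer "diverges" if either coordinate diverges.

psi is separable, so gradient descent decouples: a follows -∂psi/∂a, b follows -∂psi/∂b.
∂psi/∂a = 6a(a + 2); at a=1 this is 18, so a decreases.
∂psi/∂b = 12(b + 1)(b + 3)(b + 4); at b=0 this is 144, so b decreases.
a converges to its nearest critical value 0 (a local min of the a-part); b converges to -1. The iterate converges to (0, -1).

(0, -1)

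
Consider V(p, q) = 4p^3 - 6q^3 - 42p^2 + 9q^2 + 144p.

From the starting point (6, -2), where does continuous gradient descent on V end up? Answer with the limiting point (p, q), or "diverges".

(4, 0)

V is separable, so gradient descent decouples: p follows -∂V/∂p, q follows -∂V/∂q.
∂V/∂p = 12(p - 4)(p - 3); at p=6 this is 72, so p decreases.
∂V/∂q = -18q(q - 1); at q=-2 this is -108, so q increases.
p converges to its nearest critical value 4 (a local min of the p-part); q converges to 0. The iterate converges to (4, 0).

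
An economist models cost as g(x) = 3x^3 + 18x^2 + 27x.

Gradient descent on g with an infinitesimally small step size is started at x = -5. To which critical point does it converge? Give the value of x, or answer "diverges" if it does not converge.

g'(x) = 9(x + 1)(x + 3), so g'(-5) = 72.
Gradient descent moves in the -g' direction, i.e. x is decreasing.
There is no critical point below x=-5, and g' keeps the same sign, so the iterate runs off to −∞.

diverges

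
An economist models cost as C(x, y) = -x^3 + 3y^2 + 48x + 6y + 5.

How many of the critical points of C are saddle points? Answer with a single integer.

C separates as a function of x plus a function of y, so ∇C=0 decouples.
∂C/∂x = -3(x - 4)(x + 4) = 0 at x ∈ {-4, 4}; ∂C/∂y = 6(y + 1) = 0 at y ∈ {-1}.
The Hessian is diagonal: diag(C_xx, C_yy). Second derivatives: C_xx(-4)=24, C_xx(4)=-24; C_yy(-1)=6.
Saddle points occur where the two diagonal entries have opposite signs: (4, -1). Count: 1.

1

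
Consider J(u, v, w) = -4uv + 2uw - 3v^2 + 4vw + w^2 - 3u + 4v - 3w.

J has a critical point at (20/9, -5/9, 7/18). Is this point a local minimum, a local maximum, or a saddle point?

The Hessian is constant: H = [[0, -4, 2], [-4, -6, 4], [2, 4, 2]].
Leading principal minors: Δ₁ = 0, Δ₂ = -16, Δ₃ = -72.
The minors fit neither the all-positive nor the alternating-sign pattern, so H is indefinite: a saddle point.

saddle point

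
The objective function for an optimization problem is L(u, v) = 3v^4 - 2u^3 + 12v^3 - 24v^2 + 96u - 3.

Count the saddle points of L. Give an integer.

3

L separates as a function of u plus a function of v, so ∇L=0 decouples.
∂L/∂u = -6(u - 4)(u + 4) = 0 at u ∈ {-4, 4}; ∂L/∂v = 12v(v - 1)(v + 4) = 0 at v ∈ {-4, 0, 1}.
The Hessian is diagonal: diag(L_uu, L_vv). Second derivatives: L_uu(-4)=48, L_uu(4)=-48; L_vv(-4)=240, L_vv(0)=-48, L_vv(1)=60.
Saddle points occur where the two diagonal entries have opposite signs: (-4, 0), (4, -4), (4, 1). Count: 3.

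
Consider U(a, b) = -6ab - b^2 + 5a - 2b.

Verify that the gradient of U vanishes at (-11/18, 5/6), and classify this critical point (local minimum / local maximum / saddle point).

∇U = (-6b + 5, -6a - 2b - 2); substituting (-11/18, 5/6) gives ∇U = (0, 0), so (-11/18, 5/6) is indeed a critical point.
The Hessian of U is constant: H = [[0, -6], [-6, -2]].
det(H) = 0·(-2) − (-6)² = -36.
Since det(H) < 0, H is indefinite and the critical point is a saddle point.

saddle point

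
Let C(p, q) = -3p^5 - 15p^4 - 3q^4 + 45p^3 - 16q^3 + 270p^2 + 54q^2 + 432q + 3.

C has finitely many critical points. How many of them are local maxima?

C separates as a function of p plus a function of q, so ∇C=0 decouples.
∂C/∂p = -15p(p - 3)(p + 3)(p + 4) = 0 at p ∈ {-4, -3, 0, 3}; ∂C/∂q = -12(q - 3)(q + 3)(q + 4) = 0 at q ∈ {-4, -3, 3}.
The Hessian is diagonal: diag(C_pp, C_qq). Second derivatives: C_pp(-4)=420, C_pp(-3)=-270, C_pp(0)=540, C_pp(3)=-1890; C_qq(-4)=-84, C_qq(-3)=72, C_qq(3)=-504.
Local maxima occur where both diagonal entries negative: (-3, -4), (-3, 3), (3, -4), (3, 3). Count: 4.

4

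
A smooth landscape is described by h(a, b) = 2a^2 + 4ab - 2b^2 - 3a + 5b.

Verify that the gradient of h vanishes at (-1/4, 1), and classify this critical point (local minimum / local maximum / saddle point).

saddle point

∇h = (4a + 4b - 3, 4a - 4b + 5); substituting (-1/4, 1) gives ∇h = (0, 0), so (-1/4, 1) is indeed a critical point.
The Hessian of h is constant: H = [[4, 4], [4, -4]].
det(H) = 4·(-4) − 4² = -32.
Since det(H) < 0, H is indefinite and the critical point is a saddle point.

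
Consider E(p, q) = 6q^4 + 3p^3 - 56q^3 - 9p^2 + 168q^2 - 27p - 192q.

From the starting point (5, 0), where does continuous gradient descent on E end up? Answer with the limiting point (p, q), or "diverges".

(3, 1)

E is separable, so gradient descent decouples: p follows -∂E/∂p, q follows -∂E/∂q.
∂E/∂p = 9(p - 3)(p + 1); at p=5 this is 108, so p decreases.
∂E/∂q = 24(q - 4)(q - 2)(q - 1); at q=0 this is -192, so q increases.
p converges to its nearest critical value 3 (a local min of the p-part); q converges to 1. The iterate converges to (3, 1).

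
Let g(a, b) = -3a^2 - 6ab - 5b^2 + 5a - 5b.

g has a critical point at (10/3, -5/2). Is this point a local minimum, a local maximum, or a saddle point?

The Hessian of g is constant: H = [[-6, -6], [-6, -10]].
det(H) = (-6)·(-10) − (-6)² = 24.
det(H) > 0 and tr(H) = -16 < 0, so H is negative definite and the point is a local maximum.

local maximum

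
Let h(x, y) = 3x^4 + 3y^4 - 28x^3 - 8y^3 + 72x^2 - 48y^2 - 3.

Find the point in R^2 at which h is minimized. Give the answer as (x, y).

h(x,y) separates as P(x) + Q(y) − 3, so its minimum is min P + min Q − 3.
P'(x) = 12x(x - 4)(x - 3) vanishes at x ∈ {0, 3, 4}; Q'(y) = 12y(y - 4)(y + 2) vanishes at y ∈ {-2, 0, 4}.
Local minima of P (where P''>0): P(0)=0, P(4)=128. Local minima of Q: Q(-2)=-80, Q(4)=-512.
So the global minimum of h is P(0) + Q(4) − 3 = 0 − 512 − 3 = -515, attained at (0, 4).

(0, 4)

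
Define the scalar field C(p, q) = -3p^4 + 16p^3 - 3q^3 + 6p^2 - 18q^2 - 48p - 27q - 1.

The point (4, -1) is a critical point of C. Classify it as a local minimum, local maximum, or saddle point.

local maximum

The mixed partial ∂²C/∂p∂q is 0, so the Hessian at any point is diag(C_pp, C_qq) = diag(12(-3p^2 + 8p + 1), -18(q + 2)).
At (4, -1): H = diag(-180, -18).
Both eigenvalues are negative, so H is negative definite: a local maximum.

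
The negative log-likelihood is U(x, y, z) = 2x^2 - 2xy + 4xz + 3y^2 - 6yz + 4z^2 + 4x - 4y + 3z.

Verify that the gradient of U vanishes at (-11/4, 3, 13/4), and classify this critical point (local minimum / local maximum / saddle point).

local minimum

∇U = (4x - 2y + 4z + 4, -2x + 6y - 6z - 4, 4x - 6y + 8z + 3); substituting (-11/4, 3, 13/4) gives ∇U = (0, 0, 0), so (-11/4, 3, 13/4) is indeed a critical point.
The Hessian is constant: H = [[4, -2, 4], [-2, 6, -6], [4, -6, 8]].
Leading principal minors: Δ₁ = 4, Δ₂ = 20, Δ₃ = 16.
All leading minors are positive, so H is positive definite: a local minimum.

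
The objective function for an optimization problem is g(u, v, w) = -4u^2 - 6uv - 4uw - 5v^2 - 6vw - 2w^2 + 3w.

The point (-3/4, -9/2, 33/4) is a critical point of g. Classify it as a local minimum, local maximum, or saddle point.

local maximum

The Hessian is constant: H = [[-8, -6, -4], [-6, -10, -6], [-4, -6, -4]].
Leading principal minors: Δ₁ = -8, Δ₂ = 44, Δ₃ = -16.
The minors alternate sign starting negative (−, +, −), so H is negative definite: a local maximum.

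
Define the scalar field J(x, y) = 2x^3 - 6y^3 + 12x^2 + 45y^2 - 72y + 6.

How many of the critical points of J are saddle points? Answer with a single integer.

2

J separates as a function of x plus a function of y, so ∇J=0 decouples.
∂J/∂x = 6x(x + 4) = 0 at x ∈ {-4, 0}; ∂J/∂y = -18(y - 4)(y - 1) = 0 at y ∈ {1, 4}.
The Hessian is diagonal: diag(J_xx, J_yy). Second derivatives: J_xx(-4)=-24, J_xx(0)=24; J_yy(1)=54, J_yy(4)=-54.
Saddle points occur where the two diagonal entries have opposite signs: (-4, 1), (0, 4). Count: 2.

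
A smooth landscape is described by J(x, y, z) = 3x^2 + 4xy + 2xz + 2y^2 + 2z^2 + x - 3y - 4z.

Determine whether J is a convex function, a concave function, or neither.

J is quadratic, so its Hessian is the constant matrix H = [[6, 4, 2], [4, 4, 0], [2, 0, 4]].
Leading principal minors: 6, 8, 16.
All positive ⇒ H ≻ 0 ⇒ convex.

convex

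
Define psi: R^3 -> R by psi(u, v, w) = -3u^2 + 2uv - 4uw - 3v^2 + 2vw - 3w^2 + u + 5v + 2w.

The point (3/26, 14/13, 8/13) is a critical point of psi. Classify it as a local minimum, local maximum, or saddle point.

The Hessian is constant: H = [[-6, 2, -4], [2, -6, 2], [-4, 2, -6]].
Leading principal minors: Δ₁ = -6, Δ₂ = 32, Δ₃ = -104.
The minors alternate sign starting negative (−, +, −), so H is negative definite: a local maximum.

local maximum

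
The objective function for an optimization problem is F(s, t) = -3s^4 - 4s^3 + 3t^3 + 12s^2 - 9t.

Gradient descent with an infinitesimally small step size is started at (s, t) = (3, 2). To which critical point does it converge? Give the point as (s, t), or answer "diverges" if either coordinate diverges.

F is separable, so gradient descent decouples: s follows -∂F/∂s, t follows -∂F/∂t.
∂F/∂s = -12s(s - 1)(s + 2); at s=3 this is -360, so s increases.
∂F/∂t = 9(t - 1)(t + 1); at t=2 this is 27, so t decreases.
The s-coordinate has no critical point in that direction and runs off to infinity.

diverges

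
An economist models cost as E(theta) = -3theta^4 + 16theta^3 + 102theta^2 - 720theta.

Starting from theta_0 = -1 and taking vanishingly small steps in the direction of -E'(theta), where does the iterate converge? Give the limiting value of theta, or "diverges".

3

E'(theta) = -12(theta - 5)(theta - 3)(theta + 4), so E'(-1) = -864.
Gradient descent moves in the -E' direction, i.e. theta is increasing.
The nearest critical point in that direction is theta = 3, where E'' = 168 > 0 (a local minimum). The iterate converges there.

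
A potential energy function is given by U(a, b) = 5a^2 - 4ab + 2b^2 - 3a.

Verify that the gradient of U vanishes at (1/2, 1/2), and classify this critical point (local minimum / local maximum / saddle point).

local minimum

∇U = (10a - 4b - 3, -4a + 4b); substituting (1/2, 1/2) gives ∇U = (0, 0), so (1/2, 1/2) is indeed a critical point.
The Hessian of U is constant: H = [[10, -4], [-4, 4]].
det(H) = 10·4 − (-4)² = 24.
det(H) > 0 and tr(H) = 14 > 0, so H is positive definite and the point is a local minimum.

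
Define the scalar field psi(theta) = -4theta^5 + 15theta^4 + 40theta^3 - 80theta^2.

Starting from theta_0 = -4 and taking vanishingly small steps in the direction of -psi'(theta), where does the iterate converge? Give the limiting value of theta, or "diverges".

psi'(theta) = -20theta(theta - 4)(theta - 1)(theta + 2), so psi'(-4) = -6400.
Gradient descent moves in the -psi' direction, i.e. theta is increasing.
The nearest critical point in that direction is theta = -2, where psi'' = 720 > 0 (a local minimum). The iterate converges there.

-2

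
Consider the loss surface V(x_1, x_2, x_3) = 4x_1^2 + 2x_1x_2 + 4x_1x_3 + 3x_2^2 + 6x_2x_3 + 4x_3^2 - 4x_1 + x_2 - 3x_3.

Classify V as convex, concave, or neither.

convex

V is quadratic, so its Hessian is the constant matrix H = [[8, 2, 4], [2, 6, 6], [4, 6, 8]].
Leading principal minors: 8, 44, 64.
All positive ⇒ H ≻ 0 ⇒ convex.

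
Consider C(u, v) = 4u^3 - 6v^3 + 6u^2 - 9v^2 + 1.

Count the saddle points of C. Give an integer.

2

C separates as a function of u plus a function of v, so ∇C=0 decouples.
∂C/∂u = 12u(u + 1) = 0 at u ∈ {-1, 0}; ∂C/∂v = -18v(v + 1) = 0 at v ∈ {-1, 0}.
The Hessian is diagonal: diag(C_uu, C_vv). Second derivatives: C_uu(-1)=-12, C_uu(0)=12; C_vv(-1)=18, C_vv(0)=-18.
Saddle points occur where the two diagonal entries have opposite signs: (-1, -1), (0, 0). Count: 2.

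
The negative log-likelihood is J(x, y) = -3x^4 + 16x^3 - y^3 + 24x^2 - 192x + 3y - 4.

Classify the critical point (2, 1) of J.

The mixed partial ∂²J/∂x∂y is 0, so the Hessian at any point is diag(J_xx, J_yy) = diag(12(-3x^2 + 8x + 4), -6y).
At (2, 1): H = diag(96, -6).
The eigenvalues have opposite signs, so H is indefinite: a saddle point.

saddle point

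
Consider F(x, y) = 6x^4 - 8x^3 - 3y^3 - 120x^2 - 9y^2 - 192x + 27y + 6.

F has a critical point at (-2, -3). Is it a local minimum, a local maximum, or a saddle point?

local minimum

The mixed partial ∂²F/∂x∂y is 0, so the Hessian at any point is diag(F_xx, F_yy) = diag(24(3x^2 - 2x - 10), -18(y + 1)).
At (-2, -3): H = diag(144, 36).
Both eigenvalues are positive, so H is positive definite: a local minimum.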